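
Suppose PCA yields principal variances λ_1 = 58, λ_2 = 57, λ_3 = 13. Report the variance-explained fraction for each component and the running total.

Step 1 — total variance = trace(Sigma) = Σ λ_i = 58 + 57 + 13 = 128.

Step 2 — fraction explained by component i = λ_i / Σ λ:
  PC1: 58/128 = 0.4531
  PC2: 57/128 = 0.4453
  PC3: 13/128 = 0.1016

Step 3 — cumulative fraction after k components = (λ_1 + ... + λ_k) / Σ λ:
  k = 1: 58/128 = 0.4531
  k = 2: (58 + 57)/128 = 115/128 = 0.8984
  k = 3: (58 + 57 + 13)/128 = 128/128 = 1

Summary (fraction, with percent):

explained: PC1 0.4531 (45.31%), PC2 0.4453 (44.53%), PC3 0.1016 (10.16%);  cumulative: 0.4531, 0.8984, 1


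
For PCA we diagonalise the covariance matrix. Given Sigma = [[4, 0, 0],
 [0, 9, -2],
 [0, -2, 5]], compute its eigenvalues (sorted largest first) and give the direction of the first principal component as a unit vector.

Step 1 — characteristic polynomial p(λ) = det(λI - Sigma) = λ³ - tr·λ² + c_1·λ - det, where tr = trace, c_1 = sum of the principal 2×2 minors, det = det(Sigma):
  tr = 4 + 9 + 5 = 18,
  c_1 = (4·9 - (0)²) + (4·5 - (0)²) + (9·5 - (-2)²) = 36 + 20 + 41 = 97,
  det = 4·(9·5 - (-2)²) - (0)·((0)·5 - (-2)·(0)) + (0)·((0)·(-2) - 9·(0)) = 4·(41) - (0)·(0) + (0)·(0) = 164.
  So p(λ) = λ³ - 18λ² + 97λ - 164.
Step 2 — look for an integer root (rational root theorem: any rational root is an integer divisor of 164). Testing λ = 4:
  p(4) = 64 - 288 + 388 - 164 = 0  ✓
  Dividing out (λ - 4): p(λ) = (λ - 4)(λ² - 14λ + 41).
Step 3 — remaining eigenvalues from the quadratic λ² - 14λ + 41 = 0:
  Δ = 14² - 4·41 = 196 - 164 = 32,  λ = (14 ± √32)/2 = (14 ± 5.6569)/2 ≈ 9.8284 or 4.1716.
  Sorted: λ_1 = 9.8284,  λ_2 = 4.1716,  λ_3 = 4  (check: sum = 18 = tr ✓).

Step 4 — unit eigenvector for λ_1 ≈ 9.8284: v spans the null space of (Sigma - λ_1 I), whose rows are
  r_1 = (-5.8284, 0, 0),  r_2 = (0, -0.8284, -2),  r_3 = (0, -2, -4.8284).
  v is orthogonal to every row, so take v ∝ r_1 × r_2 = ((0)·(-2) - (0)·(-0.8284), (0)·(0) - (-5.8284)·(-2), (-5.8284)·(-0.8284) - (0)·(0)) ≈ (0, -11.6569, 4.8284).
  Rescale (multiply by -1 so the first nonzero entry is positive): u = (0, 11.6569, -4.8284).
  ||u|| = √((0)² + (11.6569)² + (-4.8284)²) = √(159.196) ≈ 12.6173,  v_1 = u/||u|| ≈ (0, 0.9239, -0.3827) (||v_1|| = 1).

λ_1 = 9.8284,  λ_2 = 4.1716,  λ_3 = 4;  v_1 ≈ (0, 0.9239, -0.3827)


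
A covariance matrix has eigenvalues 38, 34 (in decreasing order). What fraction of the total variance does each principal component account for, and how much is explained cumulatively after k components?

Step 1 — total variance = trace(Sigma) = Σ λ_i = 38 + 34 = 72.

Step 2 — fraction explained by component i = λ_i / Σ λ:
  PC1: 38/72 = 0.5278
  PC2: 34/72 = 0.4722

Step 3 — cumulative fraction after k components = (λ_1 + ... + λ_k) / Σ λ:
  k = 1: 38/72 = 0.5278
  k = 2: (38 + 34)/72 = 72/72 = 1

Summary (fraction, with percent):

explained: PC1 0.5278 (52.78%), PC2 0.4722 (47.22%);  cumulative: 0.5278, 1


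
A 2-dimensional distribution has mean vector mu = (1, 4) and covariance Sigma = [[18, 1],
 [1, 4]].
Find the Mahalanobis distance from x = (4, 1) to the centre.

Step 1 — centre the observation: (x - mu) = (3, -3).

Step 2 — invert Sigma. det(Sigma) = 18·4 - (1)² = 71.
  Sigma^{-1} = (1/det) · [[d, -b], [-b, a]] = [[0.0563, -0.0141],
 [-0.0141, 0.2535]].

Step 3 — form the quadratic (x - mu)^T · Sigma^{-1} · (x - mu):
  Sigma^{-1} · (x - mu) = (0.2113, -0.8028).
  (x - mu)^T · [Sigma^{-1} · (x - mu)] = (3)·(0.2113) + (-3)·(-0.8028) = 3.0423.

Step 4 — take square root: d = √(3.0423) ≈ 1.7442.

d(x, mu) = √(3.0423) ≈ 1.7442


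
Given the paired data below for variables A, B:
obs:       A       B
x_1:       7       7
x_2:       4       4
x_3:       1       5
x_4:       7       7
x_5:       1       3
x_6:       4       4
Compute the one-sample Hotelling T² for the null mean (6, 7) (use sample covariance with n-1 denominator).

Step 1 — sample mean vector:
  mean(A) = (7 + 4 + 1 + 7 + 1 + 4) / 6 = 24/6 = 4
  mean(B) = (7 + 4 + 5 + 7 + 3 + 4) / 6 = 30/6 = 5
  x̄ = (4, 5),  deviation x̄ - mu_0 = (4, 5) - (6, 7) = (-2, -2).

Step 2 — sample covariance matrix, S[i,j] = (1/(n-1)) · Σ_k (x_{k,i} - mean_i) · (x_{k,j} - mean_j), divisor n-1 = 5:
  S[A,A] = ((3)·(3) + (0)·(0) + (-3)·(-3) + (3)·(3) + (-3)·(-3) + (0)·(0)) / 5 = 36/5 = 7.2
  S[A,B] = ((3)·(2) + (0)·(-1) + (-3)·(0) + (3)·(2) + (-3)·(-2) + (0)·(-1)) / 5 = 18/5 = 3.6
  S[B,B] = ((2)·(2) + (-1)·(-1) + (0)·(0) + (2)·(2) + (-2)·(-2) + (-1)·(-1)) / 5 = 14/5 = 2.8
  S = [[7.2, 3.6],
 [3.6, 2.8]].

Step 3 — invert S. det(S) = 7.2·2.8 - (3.6)² = 7.2.
  S^{-1} = (1/det) · [[d, -b], [-b, a]] = [[0.3889, -0.5],
 [-0.5, 1]].

Step 4 — quadratic form (x̄ - mu_0)^T · S^{-1} · (x̄ - mu_0):
  S^{-1} · (x̄ - mu_0) = (0.2222, -1),
  (x̄ - mu_0)^T · [...] = (-2)·(0.2222) + (-2)·(-1) = 1.5556.

Step 5 — scale by n: T² = 6 · 1.5556 = 9.3333.

T² ≈ 9.3333


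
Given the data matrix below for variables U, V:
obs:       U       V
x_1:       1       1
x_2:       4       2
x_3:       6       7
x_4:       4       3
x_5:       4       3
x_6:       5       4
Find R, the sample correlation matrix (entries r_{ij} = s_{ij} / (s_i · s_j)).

Step 1 — column means:
  mean(U) = (1 + 4 + 6 + 4 + 4 + 5) / 6 = 24/6 = 4
  mean(V) = (1 + 2 + 7 + 3 + 3 + 4) / 6 = 20/6 = 3.3333

Step 2 — sample variances and covariances s[i,j] = (1/(n-1)) · Σ_k (x_{k,i} - mean_i) · (x_{k,j} - mean_j), with n-1 = 5:
  s[U,U] = ((-3)·(-3) + (0)·(0) + (2)·(2) + (0)·(0) + (0)·(0) + (1)·(1)) / 5 = 14/5 = 2.8
  s[U,V] = ((-3)·(-2.3333) + (0)·(-1.3333) + (2)·(3.6667) + (0)·(-0.3333) + (0)·(-0.3333) + (1)·(0.6667)) / 5 = 15/5 = 3
  s[V,V] = ((-2.3333)·(-2.3333) + (-1.3333)·(-1.3333) + (3.6667)·(3.6667) + (-0.3333)·(-0.3333) + (-0.3333)·(-0.3333) + (0.6667)·(0.6667)) / 5 = 21.3333/5 = 4.2667
  Sample standard deviations s_i = √(s[i,i]):
  s(U) = √(2.8) = 1.6733
  s(V) = √(4.2667) = 2.0656

Step 3 — r_{ij} = s_{ij} / (s_i · s_j):
  r[U,U] = 1 (diagonal).
  r[U,V] = 3 / (1.6733 · 2.0656) = 3 / 3.4564 = 0.868
  r[V,V] = 1 (diagonal).

R is symmetric with unit diagonal. Assembling:

R = [[1, 0.868],
 [0.868, 1]]


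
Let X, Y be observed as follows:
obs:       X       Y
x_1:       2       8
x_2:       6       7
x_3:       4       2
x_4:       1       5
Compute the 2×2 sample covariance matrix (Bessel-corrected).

Step 1 — column means:
  mean(X) = (2 + 6 + 4 + 1) / 4 = 13/4 = 3.25
  mean(Y) = (8 + 7 + 2 + 5) / 4 = 22/4 = 5.5

Step 2 — sample covariance S[i,j] = (1/(n-1)) · Σ_k (x_{k,i} - mean_i) · (x_{k,j} - mean_j), with n-1 = 3.
  S[X,X] = ((-1.25)·(-1.25) + (2.75)·(2.75) + (0.75)·(0.75) + (-2.25)·(-2.25)) / 3 = 14.75/3 = 4.9167
  S[X,Y] = ((-1.25)·(2.5) + (2.75)·(1.5) + (0.75)·(-3.5) + (-2.25)·(-0.5)) / 3 = -0.5/3 = -0.1667
  S[Y,Y] = ((2.5)·(2.5) + (1.5)·(1.5) + (-3.5)·(-3.5) + (-0.5)·(-0.5)) / 3 = 21/3 = 7

S is symmetric (S[j,i] = S[i,j]). Assembling:

S = [[4.9167, -0.1667],
 [-0.1667, 7]]


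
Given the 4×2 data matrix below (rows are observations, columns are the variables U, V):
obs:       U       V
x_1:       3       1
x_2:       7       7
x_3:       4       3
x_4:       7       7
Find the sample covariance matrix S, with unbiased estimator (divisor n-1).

Step 1 — column means:
  mean(U) = (3 + 7 + 4 + 7) / 4 = 21/4 = 5.25
  mean(V) = (1 + 7 + 3 + 7) / 4 = 18/4 = 4.5

Step 2 — sample covariance S[i,j] = (1/(n-1)) · Σ_k (x_{k,i} - mean_i) · (x_{k,j} - mean_j), with n-1 = 3.
  S[U,U] = ((-2.25)·(-2.25) + (1.75)·(1.75) + (-1.25)·(-1.25) + (1.75)·(1.75)) / 3 = 12.75/3 = 4.25
  S[U,V] = ((-2.25)·(-3.5) + (1.75)·(2.5) + (-1.25)·(-1.5) + (1.75)·(2.5)) / 3 = 18.5/3 = 6.1667
  S[V,V] = ((-3.5)·(-3.5) + (2.5)·(2.5) + (-1.5)·(-1.5) + (2.5)·(2.5)) / 3 = 27/3 = 9

S is symmetric (S[j,i] = S[i,j]). Assembling:

S = [[4.25, 6.1667],
 [6.1667, 9]]


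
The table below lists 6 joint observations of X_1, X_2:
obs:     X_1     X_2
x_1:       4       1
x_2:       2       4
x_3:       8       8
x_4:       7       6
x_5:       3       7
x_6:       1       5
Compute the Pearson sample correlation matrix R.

Step 1 — column means:
  mean(X_1) = (4 + 2 + 8 + 7 + 3 + 1) / 6 = 25/6 = 4.1667
  mean(X_2) = (1 + 4 + 8 + 6 + 7 + 5) / 6 = 31/6 = 5.1667

Step 2 — sample variances and covariances s[i,j] = (1/(n-1)) · Σ_k (x_{k,i} - mean_i) · (x_{k,j} - mean_j), with n-1 = 5:
  s[X_1,X_1] = ((-0.1667)·(-0.1667) + (-2.1667)·(-2.1667) + (3.8333)·(3.8333) + (2.8333)·(2.8333) + (-1.1667)·(-1.1667) + (-3.1667)·(-3.1667)) / 5 = 38.8333/5 = 7.7667
  s[X_1,X_2] = ((-0.1667)·(-4.1667) + (-2.1667)·(-1.1667) + (3.8333)·(2.8333) + (2.8333)·(0.8333) + (-1.1667)·(1.8333) + (-3.1667)·(-0.1667)) / 5 = 14.8333/5 = 2.9667
  s[X_2,X_2] = ((-4.1667)·(-4.1667) + (-1.1667)·(-1.1667) + (2.8333)·(2.8333) + (0.8333)·(0.8333) + (1.8333)·(1.8333) + (-0.1667)·(-0.1667)) / 5 = 30.8333/5 = 6.1667
  Sample standard deviations s_i = √(s[i,i]):
  s(X_1) = √(7.7667) = 2.7869
  s(X_2) = √(6.1667) = 2.4833

Step 3 — r_{ij} = s_{ij} / (s_i · s_j):
  r[X_1,X_1] = 1 (diagonal).
  r[X_1,X_2] = 2.9667 / (2.7869 · 2.4833) = 2.9667 / 6.9206 = 0.4287
  r[X_2,X_2] = 1 (diagonal).

R is symmetric with unit diagonal. Assembling:

R = [[1, 0.4287],
 [0.4287, 1]]


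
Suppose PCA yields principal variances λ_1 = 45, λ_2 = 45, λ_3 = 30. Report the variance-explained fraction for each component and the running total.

Step 1 — total variance = trace(Sigma) = Σ λ_i = 45 + 45 + 30 = 120.

Step 2 — fraction explained by component i = λ_i / Σ λ:
  PC1: 45/120 = 0.375
  PC2: 45/120 = 0.375
  PC3: 30/120 = 0.25

Step 3 — cumulative fraction after k components = (λ_1 + ... + λ_k) / Σ λ:
  k = 1: 45/120 = 0.375
  k = 2: (45 + 45)/120 = 90/120 = 0.75
  k = 3: (45 + 45 + 30)/120 = 120/120 = 1

Summary (fraction, with percent):

explained: PC1 0.375 (37.5%), PC2 0.375 (37.5%), PC3 0.25 (25%);  cumulative: 0.375, 0.75, 1


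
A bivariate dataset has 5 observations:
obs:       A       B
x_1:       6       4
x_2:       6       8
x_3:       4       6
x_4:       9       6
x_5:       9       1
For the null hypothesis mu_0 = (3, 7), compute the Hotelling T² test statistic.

Step 1 — sample mean vector:
  mean(A) = (6 + 6 + 4 + 9 + 9) / 5 = 34/5 = 6.8
  mean(B) = (4 + 8 + 6 + 6 + 1) / 5 = 25/5 = 5
  x̄ = (6.8, 5),  deviation x̄ - mu_0 = (6.8, 5) - (3, 7) = (3.8, -2).

Step 2 — sample covariance matrix, S[i,j] = (1/(n-1)) · Σ_k (x_{k,i} - mean_i) · (x_{k,j} - mean_j), divisor n-1 = 4:
  S[A,A] = ((-0.8)·(-0.8) + (-0.8)·(-0.8) + (-2.8)·(-2.8) + (2.2)·(2.2) + (2.2)·(2.2)) / 4 = 18.8/4 = 4.7
  S[A,B] = ((-0.8)·(-1) + (-0.8)·(3) + (-2.8)·(1) + (2.2)·(1) + (2.2)·(-4)) / 4 = -11/4 = -2.75
  S[B,B] = ((-1)·(-1) + (3)·(3) + (1)·(1) + (1)·(1) + (-4)·(-4)) / 4 = 28/4 = 7
  S = [[4.7, -2.75],
 [-2.75, 7]].

Step 3 — invert S. det(S) = 4.7·7 - (-2.75)² = 25.3375.
  S^{-1} = (1/det) · [[d, -b], [-b, a]] = [[0.2763, 0.1085],
 [0.1085, 0.1855]].

Step 4 — quadratic form (x̄ - mu_0)^T · S^{-1} · (x̄ - mu_0):
  S^{-1} · (x̄ - mu_0) = (0.8328, 0.0414),
  (x̄ - mu_0)^T · [...] = (3.8)·(0.8328) + (-2)·(0.0414) = 3.0816.

Step 5 — scale by n: T² = 5 · 3.0816 = 15.408.

T² ≈ 15.408


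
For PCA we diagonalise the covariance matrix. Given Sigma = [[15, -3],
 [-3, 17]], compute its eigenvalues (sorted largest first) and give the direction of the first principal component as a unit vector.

Step 1 — characteristic polynomial of 2×2 Sigma:
  det(Sigma - λI) = λ² - trace · λ + det = 0.
  trace = 15 + 17 = 32, det = 15·17 - (-3)² = 246.
Step 2 — discriminant:
  Δ = trace² - 4·det = 1024 - 984 = 40.
Step 3 — eigenvalues:
  λ = (trace ± √Δ)/2 = (32 ± 6.3246)/2,
  λ_1 = 19.1623,  λ_2 = 12.8377.

Step 4 — unit eigenvector for λ_1: solve (Sigma - λ_1 I)v = 0. First row:
  (15 - 19.1623)·v_x + (-3)·v_y = 0, i.e. (-4.1623)·v_x + (-3)·v_y = 0,
  so v ∝ (b, λ_1 - a) = (-3, 4.1623); multiply by -1 so the first entry is positive: u = (3, -4.1623).
  ||u|| = √((3)² + (-4.1623)²) = √(26.3246) ≈ 5.1307,
  v_1 = u/||u|| ≈ (0.5847, -0.8112) (||v_1|| = 1).

λ_1 = 19.1623,  λ_2 = 12.8377;  v_1 ≈ (0.5847, -0.8112)


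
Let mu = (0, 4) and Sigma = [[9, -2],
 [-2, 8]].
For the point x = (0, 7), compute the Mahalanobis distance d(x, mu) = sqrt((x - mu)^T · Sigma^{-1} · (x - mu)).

Step 1 — centre the observation: (x - mu) = (0, 3).

Step 2 — invert Sigma. det(Sigma) = 9·8 - (-2)² = 68.
  Sigma^{-1} = (1/det) · [[d, -b], [-b, a]] = [[0.1176, 0.0294],
 [0.0294, 0.1324]].

Step 3 — form the quadratic (x - mu)^T · Sigma^{-1} · (x - mu):
  Sigma^{-1} · (x - mu) = (0.0882, 0.3971).
  (x - mu)^T · [Sigma^{-1} · (x - mu)] = (0)·(0.0882) + (3)·(0.3971) = 1.1912.

Step 4 — take square root: d = √(1.1912) ≈ 1.0914.

d(x, mu) = √(1.1912) ≈ 1.0914


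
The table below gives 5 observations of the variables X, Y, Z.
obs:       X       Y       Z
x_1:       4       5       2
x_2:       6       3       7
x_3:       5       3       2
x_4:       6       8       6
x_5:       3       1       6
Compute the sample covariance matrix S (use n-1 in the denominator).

Step 1 — column means:
  mean(X) = (4 + 6 + 5 + 6 + 3) / 5 = 24/5 = 4.8
  mean(Y) = (5 + 3 + 3 + 8 + 1) / 5 = 20/5 = 4
  mean(Z) = (2 + 7 + 2 + 6 + 6) / 5 = 23/5 = 4.6

Step 2 — sample covariance S[i,j] = (1/(n-1)) · Σ_k (x_{k,i} - mean_i) · (x_{k,j} - mean_j), with n-1 = 4.
  S[X,X] = ((-0.8)·(-0.8) + (1.2)·(1.2) + (0.2)·(0.2) + (1.2)·(1.2) + (-1.8)·(-1.8)) / 4 = 6.8/4 = 1.7
  S[X,Y] = ((-0.8)·(1) + (1.2)·(-1) + (0.2)·(-1) + (1.2)·(4) + (-1.8)·(-3)) / 4 = 8/4 = 2
  S[X,Z] = ((-0.8)·(-2.6) + (1.2)·(2.4) + (0.2)·(-2.6) + (1.2)·(1.4) + (-1.8)·(1.4)) / 4 = 3.6/4 = 0.9
  S[Y,Y] = ((1)·(1) + (-1)·(-1) + (-1)·(-1) + (4)·(4) + (-3)·(-3)) / 4 = 28/4 = 7
  S[Y,Z] = ((1)·(-2.6) + (-1)·(2.4) + (-1)·(-2.6) + (4)·(1.4) + (-3)·(1.4)) / 4 = -1/4 = -0.25
  S[Z,Z] = ((-2.6)·(-2.6) + (2.4)·(2.4) + (-2.6)·(-2.6) + (1.4)·(1.4) + (1.4)·(1.4)) / 4 = 23.2/4 = 5.8

S is symmetric (S[j,i] = S[i,j]). Assembling:

S = [[1.7, 2, 0.9],
 [2, 7, -0.25],
 [0.9, -0.25, 5.8]]


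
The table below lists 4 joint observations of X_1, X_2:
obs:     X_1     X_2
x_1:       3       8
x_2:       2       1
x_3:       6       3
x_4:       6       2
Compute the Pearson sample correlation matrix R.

Step 1 — column means:
  mean(X_1) = (3 + 2 + 6 + 6) / 4 = 17/4 = 4.25
  mean(X_2) = (8 + 1 + 3 + 2) / 4 = 14/4 = 3.5

Step 2 — sample variances and covariances s[i,j] = (1/(n-1)) · Σ_k (x_{k,i} - mean_i) · (x_{k,j} - mean_j), with n-1 = 3:
  s[X_1,X_1] = ((-1.25)·(-1.25) + (-2.25)·(-2.25) + (1.75)·(1.75) + (1.75)·(1.75)) / 3 = 12.75/3 = 4.25
  s[X_1,X_2] = ((-1.25)·(4.5) + (-2.25)·(-2.5) + (1.75)·(-0.5) + (1.75)·(-1.5)) / 3 = -3.5/3 = -1.1667
  s[X_2,X_2] = ((4.5)·(4.5) + (-2.5)·(-2.5) + (-0.5)·(-0.5) + (-1.5)·(-1.5)) / 3 = 29/3 = 9.6667
  Sample standard deviations s_i = √(s[i,i]):
  s(X_1) = √(4.25) = 2.0616
  s(X_2) = √(9.6667) = 3.1091

Step 3 — r_{ij} = s_{ij} / (s_i · s_j):
  r[X_1,X_1] = 1 (diagonal).
  r[X_1,X_2] = -1.1667 / (2.0616 · 3.1091) = -1.1667 / 6.4096 = -0.182
  r[X_2,X_2] = 1 (diagonal).

R is symmetric with unit diagonal. Assembling:

R = [[1, -0.182],
 [-0.182, 1]]


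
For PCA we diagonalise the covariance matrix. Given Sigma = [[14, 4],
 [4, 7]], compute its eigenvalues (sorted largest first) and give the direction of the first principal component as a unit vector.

Step 1 — characteristic polynomial of 2×2 Sigma:
  det(Sigma - λI) = λ² - trace · λ + det = 0.
  trace = 14 + 7 = 21, det = 14·7 - (4)² = 82.
Step 2 — discriminant:
  Δ = trace² - 4·det = 441 - 328 = 113.
Step 3 — eigenvalues:
  λ = (trace ± √Δ)/2 = (21 ± 10.6301)/2,
  λ_1 = 15.8151,  λ_2 = 5.1849.

Step 4 — unit eigenvector for λ_1: solve (Sigma - λ_1 I)v = 0. First row:
  (14 - 15.8151)·v_x + (4)·v_y = 0, i.e. (-1.8151)·v_x + (4)·v_y = 0,
  so v ∝ (b, λ_1 - a) = (4, 1.8151) = u.
  ||u|| = √((4)² + (1.8151)²) = √(19.2945) ≈ 4.3925,
  v_1 = u/||u|| ≈ (0.9106, 0.4132) (||v_1|| = 1).

λ_1 = 15.8151,  λ_2 = 5.1849;  v_1 ≈ (0.9106, 0.4132)


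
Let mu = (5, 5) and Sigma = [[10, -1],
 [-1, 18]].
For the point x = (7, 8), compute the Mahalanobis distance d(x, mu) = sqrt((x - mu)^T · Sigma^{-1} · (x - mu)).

Step 1 — centre the observation: (x - mu) = (2, 3).

Step 2 — invert Sigma. det(Sigma) = 10·18 - (-1)² = 179.
  Sigma^{-1} = (1/det) · [[d, -b], [-b, a]] = [[0.1006, 0.0056],
 [0.0056, 0.0559]].

Step 3 — form the quadratic (x - mu)^T · Sigma^{-1} · (x - mu):
  Sigma^{-1} · (x - mu) = (0.2179, 0.1788).
  (x - mu)^T · [Sigma^{-1} · (x - mu)] = (2)·(0.2179) + (3)·(0.1788) = 0.9721.

Step 4 — take square root: d = √(0.9721) ≈ 0.9859.

d(x, mu) = √(0.9721) ≈ 0.9859


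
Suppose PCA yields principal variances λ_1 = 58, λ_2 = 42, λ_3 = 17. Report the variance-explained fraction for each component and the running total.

Step 1 — total variance = trace(Sigma) = Σ λ_i = 58 + 42 + 17 = 117.

Step 2 — fraction explained by component i = λ_i / Σ λ:
  PC1: 58/117 = 0.4957
  PC2: 42/117 = 0.359
  PC3: 17/117 = 0.1453

Step 3 — cumulative fraction after k components = (λ_1 + ... + λ_k) / Σ λ:
  k = 1: 58/117 = 0.4957
  k = 2: (58 + 42)/117 = 100/117 = 0.8547
  k = 3: (58 + 42 + 17)/117 = 117/117 = 1

Summary (fraction, with percent):

explained: PC1 0.4957 (49.57%), PC2 0.359 (35.9%), PC3 0.1453 (14.53%);  cumulative: 0.4957, 0.8547, 1


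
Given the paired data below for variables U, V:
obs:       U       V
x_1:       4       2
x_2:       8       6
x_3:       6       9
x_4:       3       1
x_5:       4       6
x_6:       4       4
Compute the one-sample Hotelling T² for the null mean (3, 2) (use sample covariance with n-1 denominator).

Step 1 — sample mean vector:
  mean(U) = (4 + 8 + 6 + 3 + 4 + 4) / 6 = 29/6 = 4.8333
  mean(V) = (2 + 6 + 9 + 1 + 6 + 4) / 6 = 28/6 = 4.6667
  x̄ = (4.8333, 4.6667),  deviation x̄ - mu_0 = (4.8333, 4.6667) - (3, 2) = (1.8333, 2.6667).

Step 2 — sample covariance matrix, S[i,j] = (1/(n-1)) · Σ_k (x_{k,i} - mean_i) · (x_{k,j} - mean_j), divisor n-1 = 5:
  S[U,U] = ((-0.8333)·(-0.8333) + (3.1667)·(3.1667) + (1.1667)·(1.1667) + (-1.8333)·(-1.8333) + (-0.8333)·(-0.8333) + (-0.8333)·(-0.8333)) / 5 = 16.8333/5 = 3.3667
  S[U,V] = ((-0.8333)·(-2.6667) + (3.1667)·(1.3333) + (1.1667)·(4.3333) + (-1.8333)·(-3.6667) + (-0.8333)·(1.3333) + (-0.8333)·(-0.6667)) / 5 = 17.6667/5 = 3.5333
  S[V,V] = ((-2.6667)·(-2.6667) + (1.3333)·(1.3333) + (4.3333)·(4.3333) + (-3.6667)·(-3.6667) + (1.3333)·(1.3333) + (-0.6667)·(-0.6667)) / 5 = 43.3333/5 = 8.6667
  S = [[3.3667, 3.5333],
 [3.5333, 8.6667]].

Step 3 — invert S. det(S) = 3.3667·8.6667 - (3.5333)² = 16.6933.
  S^{-1} = (1/det) · [[d, -b], [-b, a]] = [[0.5192, -0.2117],
 [-0.2117, 0.2017]].

Step 4 — quadratic form (x̄ - mu_0)^T · S^{-1} · (x̄ - mu_0):
  S^{-1} · (x̄ - mu_0) = (0.3874, 0.1498),
  (x̄ - mu_0)^T · [...] = (1.8333)·(0.3874) + (2.6667)·(0.1498) = 1.1096.

Step 5 — scale by n: T² = 6 · 1.1096 = 6.6573.

T² ≈ 6.6573


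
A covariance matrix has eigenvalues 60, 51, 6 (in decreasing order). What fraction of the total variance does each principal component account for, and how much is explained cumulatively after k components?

Step 1 — total variance = trace(Sigma) = Σ λ_i = 60 + 51 + 6 = 117.

Step 2 — fraction explained by component i = λ_i / Σ λ:
  PC1: 60/117 = 0.5128
  PC2: 51/117 = 0.4359
  PC3: 6/117 = 0.0513

Step 3 — cumulative fraction after k components = (λ_1 + ... + λ_k) / Σ λ:
  k = 1: 60/117 = 0.5128
  k = 2: (60 + 51)/117 = 111/117 = 0.9487
  k = 3: (60 + 51 + 6)/117 = 117/117 = 1

Summary (fraction, with percent):

explained: PC1 0.5128 (51.28%), PC2 0.4359 (43.59%), PC3 0.0513 (5.13%);  cumulative: 0.5128, 0.9487, 1


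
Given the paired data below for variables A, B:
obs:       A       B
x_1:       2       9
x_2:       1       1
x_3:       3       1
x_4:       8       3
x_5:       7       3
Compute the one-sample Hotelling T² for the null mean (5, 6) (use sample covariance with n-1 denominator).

Step 1 — sample mean vector:
  mean(A) = (2 + 1 + 3 + 8 + 7) / 5 = 21/5 = 4.2
  mean(B) = (9 + 1 + 1 + 3 + 3) / 5 = 17/5 = 3.4
  x̄ = (4.2, 3.4),  deviation x̄ - mu_0 = (4.2, 3.4) - (5, 6) = (-0.8, -2.6).

Step 2 — sample covariance matrix, S[i,j] = (1/(n-1)) · Σ_k (x_{k,i} - mean_i) · (x_{k,j} - mean_j), divisor n-1 = 4:
  S[A,A] = ((-2.2)·(-2.2) + (-3.2)·(-3.2) + (-1.2)·(-1.2) + (3.8)·(3.8) + (2.8)·(2.8)) / 4 = 38.8/4 = 9.7
  S[A,B] = ((-2.2)·(5.6) + (-3.2)·(-2.4) + (-1.2)·(-2.4) + (3.8)·(-0.4) + (2.8)·(-0.4)) / 4 = -4.4/4 = -1.1
  S[B,B] = ((5.6)·(5.6) + (-2.4)·(-2.4) + (-2.4)·(-2.4) + (-0.4)·(-0.4) + (-0.4)·(-0.4)) / 4 = 43.2/4 = 10.8
  S = [[9.7, -1.1],
 [-1.1, 10.8]].

Step 3 — invert S. det(S) = 9.7·10.8 - (-1.1)² = 103.55.
  S^{-1} = (1/det) · [[d, -b], [-b, a]] = [[0.1043, 0.0106],
 [0.0106, 0.0937]].

Step 4 — quadratic form (x̄ - mu_0)^T · S^{-1} · (x̄ - mu_0):
  S^{-1} · (x̄ - mu_0) = (-0.1111, -0.2521),
  (x̄ - mu_0)^T · [...] = (-0.8)·(-0.1111) + (-2.6)·(-0.2521) = 0.7442.

Step 5 — scale by n: T² = 5 · 0.7442 = 3.7209.

T² ≈ 3.7209


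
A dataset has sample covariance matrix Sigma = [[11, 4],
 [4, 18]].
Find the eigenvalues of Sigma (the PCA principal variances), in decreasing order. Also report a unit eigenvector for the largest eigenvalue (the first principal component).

Step 1 — characteristic polynomial of 2×2 Sigma:
  det(Sigma - λI) = λ² - trace · λ + det = 0.
  trace = 11 + 18 = 29, det = 11·18 - (4)² = 182.
Step 2 — discriminant:
  Δ = trace² - 4·det = 841 - 728 = 113.
Step 3 — eigenvalues:
  λ = (trace ± √Δ)/2 = (29 ± 10.6301)/2,
  λ_1 = 19.8151,  λ_2 = 9.1849.

Step 4 — unit eigenvector for λ_1: solve (Sigma - λ_1 I)v = 0. First row:
  (11 - 19.8151)·v_x + (4)·v_y = 0, i.e. (-8.8151)·v_x + (4)·v_y = 0,
  so v ∝ (b, λ_1 - a) = (4, 8.8151) = u.
  ||u|| = √((4)² + (8.8151)²) = √(93.7055) ≈ 9.6802,
  v_1 = u/||u|| ≈ (0.4132, 0.9106) (||v_1|| = 1).

λ_1 = 19.8151,  λ_2 = 9.1849;  v_1 ≈ (0.4132, 0.9106)


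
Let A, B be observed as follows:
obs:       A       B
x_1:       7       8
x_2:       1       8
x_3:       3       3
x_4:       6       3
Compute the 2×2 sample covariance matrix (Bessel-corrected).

Step 1 — column means:
  mean(A) = (7 + 1 + 3 + 6) / 4 = 17/4 = 4.25
  mean(B) = (8 + 8 + 3 + 3) / 4 = 22/4 = 5.5

Step 2 — sample covariance S[i,j] = (1/(n-1)) · Σ_k (x_{k,i} - mean_i) · (x_{k,j} - mean_j), with n-1 = 3.
  S[A,A] = ((2.75)·(2.75) + (-3.25)·(-3.25) + (-1.25)·(-1.25) + (1.75)·(1.75)) / 3 = 22.75/3 = 7.5833
  S[A,B] = ((2.75)·(2.5) + (-3.25)·(2.5) + (-1.25)·(-2.5) + (1.75)·(-2.5)) / 3 = -2.5/3 = -0.8333
  S[B,B] = ((2.5)·(2.5) + (2.5)·(2.5) + (-2.5)·(-2.5) + (-2.5)·(-2.5)) / 3 = 25/3 = 8.3333

S is symmetric (S[j,i] = S[i,j]). Assembling:

S = [[7.5833, -0.8333],
 [-0.8333, 8.3333]]


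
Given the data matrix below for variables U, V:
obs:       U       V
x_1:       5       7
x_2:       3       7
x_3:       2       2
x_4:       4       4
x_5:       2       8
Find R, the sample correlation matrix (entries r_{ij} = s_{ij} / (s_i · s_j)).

Step 1 — column means:
  mean(U) = (5 + 3 + 2 + 4 + 2) / 5 = 16/5 = 3.2
  mean(V) = (7 + 7 + 2 + 4 + 8) / 5 = 28/5 = 5.6

Step 2 — sample variances and covariances s[i,j] = (1/(n-1)) · Σ_k (x_{k,i} - mean_i) · (x_{k,j} - mean_j), with n-1 = 4:
  s[U,U] = ((1.8)·(1.8) + (-0.2)·(-0.2) + (-1.2)·(-1.2) + (0.8)·(0.8) + (-1.2)·(-1.2)) / 4 = 6.8/4 = 1.7
  s[U,V] = ((1.8)·(1.4) + (-0.2)·(1.4) + (-1.2)·(-3.6) + (0.8)·(-1.6) + (-1.2)·(2.4)) / 4 = 2.4/4 = 0.6
  s[V,V] = ((1.4)·(1.4) + (1.4)·(1.4) + (-3.6)·(-3.6) + (-1.6)·(-1.6) + (2.4)·(2.4)) / 4 = 25.2/4 = 6.3
  Sample standard deviations s_i = √(s[i,i]):
  s(U) = √(1.7) = 1.3038
  s(V) = √(6.3) = 2.51

Step 3 — r_{ij} = s_{ij} / (s_i · s_j):
  r[U,U] = 1 (diagonal).
  r[U,V] = 0.6 / (1.3038 · 2.51) = 0.6 / 3.2726 = 0.1833
  r[V,V] = 1 (diagonal).

R is symmetric with unit diagonal. Assembling:

R = [[1, 0.1833],
 [0.1833, 1]]


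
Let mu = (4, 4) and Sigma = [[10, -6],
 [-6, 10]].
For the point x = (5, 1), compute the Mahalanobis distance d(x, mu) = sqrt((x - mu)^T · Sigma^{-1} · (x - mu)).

Step 1 — centre the observation: (x - mu) = (1, -3).

Step 2 — invert Sigma. det(Sigma) = 10·10 - (-6)² = 64.
  Sigma^{-1} = (1/det) · [[d, -b], [-b, a]] = [[0.1562, 0.0938],
 [0.0938, 0.1562]].

Step 3 — form the quadratic (x - mu)^T · Sigma^{-1} · (x - mu):
  Sigma^{-1} · (x - mu) = (-0.125, -0.375).
  (x - mu)^T · [Sigma^{-1} · (x - mu)] = (1)·(-0.125) + (-3)·(-0.375) = 1.

Step 4 — take square root: d = √(1) ≈ 1.

d(x, mu) = √(1) ≈ 1


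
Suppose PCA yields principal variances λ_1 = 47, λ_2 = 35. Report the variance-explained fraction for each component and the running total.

Step 1 — total variance = trace(Sigma) = Σ λ_i = 47 + 35 = 82.

Step 2 — fraction explained by component i = λ_i / Σ λ:
  PC1: 47/82 = 0.5732
  PC2: 35/82 = 0.4268

Step 3 — cumulative fraction after k components = (λ_1 + ... + λ_k) / Σ λ:
  k = 1: 47/82 = 0.5732
  k = 2: (47 + 35)/82 = 82/82 = 1

Summary (fraction, with percent):

explained: PC1 0.5732 (57.32%), PC2 0.4268 (42.68%);  cumulative: 0.5732, 1


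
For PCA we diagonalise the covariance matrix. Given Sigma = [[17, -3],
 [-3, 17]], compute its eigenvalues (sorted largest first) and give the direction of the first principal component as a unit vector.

Step 1 — characteristic polynomial of 2×2 Sigma:
  det(Sigma - λI) = λ² - trace · λ + det = 0.
  trace = 17 + 17 = 34, det = 17·17 - (-3)² = 280.
Step 2 — discriminant:
  Δ = trace² - 4·det = 1156 - 1120 = 36.
Step 3 — eigenvalues:
  λ = (trace ± √Δ)/2 = (34 ± 6)/2,
  λ_1 = 20,  λ_2 = 14.

Step 4 — unit eigenvector for λ_1: solve (Sigma - λ_1 I)v = 0. First row:
  (17 - 20)·v_x + (-3)·v_y = 0, i.e. (-3)·v_x + (-3)·v_y = 0,
  so v ∝ (b, λ_1 - a) = (-3, 3); multiply by -1 so the first entry is positive: u = (3, -3).
  ||u|| = √((3)² + (-3)²) = √(18) ≈ 4.2426,
  v_1 = u/||u|| ≈ (0.7071, -0.7071) (||v_1|| = 1).

λ_1 = 20,  λ_2 = 14;  v_1 ≈ (0.7071, -0.7071)


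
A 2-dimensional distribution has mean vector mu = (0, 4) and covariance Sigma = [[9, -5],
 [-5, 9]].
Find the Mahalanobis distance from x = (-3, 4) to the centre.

Step 1 — centre the observation: (x - mu) = (-3, 0).

Step 2 — invert Sigma. det(Sigma) = 9·9 - (-5)² = 56.
  Sigma^{-1} = (1/det) · [[d, -b], [-b, a]] = [[0.1607, 0.0893],
 [0.0893, 0.1607]].

Step 3 — form the quadratic (x - mu)^T · Sigma^{-1} · (x - mu):
  Sigma^{-1} · (x - mu) = (-0.4821, -0.2679).
  (x - mu)^T · [Sigma^{-1} · (x - mu)] = (-3)·(-0.4821) + (0)·(-0.2679) = 1.4464.

Step 4 — take square root: d = √(1.4464) ≈ 1.2027.

d(x, mu) = √(1.4464) ≈ 1.2027


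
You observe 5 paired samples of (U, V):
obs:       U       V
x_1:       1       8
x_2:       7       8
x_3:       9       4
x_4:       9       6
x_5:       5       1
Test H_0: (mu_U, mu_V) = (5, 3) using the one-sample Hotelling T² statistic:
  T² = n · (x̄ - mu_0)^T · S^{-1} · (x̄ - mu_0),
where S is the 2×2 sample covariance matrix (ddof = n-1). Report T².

Step 1 — sample mean vector:
  mean(U) = (1 + 7 + 9 + 9 + 5) / 5 = 31/5 = 6.2
  mean(V) = (8 + 8 + 4 + 6 + 1) / 5 = 27/5 = 5.4
  x̄ = (6.2, 5.4),  deviation x̄ - mu_0 = (6.2, 5.4) - (5, 3) = (1.2, 2.4).

Step 2 — sample covariance matrix, S[i,j] = (1/(n-1)) · Σ_k (x_{k,i} - mean_i) · (x_{k,j} - mean_j), divisor n-1 = 4:
  S[U,U] = ((-5.2)·(-5.2) + (0.8)·(0.8) + (2.8)·(2.8) + (2.8)·(2.8) + (-1.2)·(-1.2)) / 4 = 44.8/4 = 11.2
  S[U,V] = ((-5.2)·(2.6) + (0.8)·(2.6) + (2.8)·(-1.4) + (2.8)·(0.6) + (-1.2)·(-4.4)) / 4 = -8.4/4 = -2.1
  S[V,V] = ((2.6)·(2.6) + (2.6)·(2.6) + (-1.4)·(-1.4) + (0.6)·(0.6) + (-4.4)·(-4.4)) / 4 = 35.2/4 = 8.8
  S = [[11.2, -2.1],
 [-2.1, 8.8]].

Step 3 — invert S. det(S) = 11.2·8.8 - (-2.1)² = 94.15.
  S^{-1} = (1/det) · [[d, -b], [-b, a]] = [[0.0935, 0.0223],
 [0.0223, 0.119]].

Step 4 — quadratic form (x̄ - mu_0)^T · S^{-1} · (x̄ - mu_0):
  S^{-1} · (x̄ - mu_0) = (0.1657, 0.3123),
  (x̄ - mu_0)^T · [...] = (1.2)·(0.1657) + (2.4)·(0.3123) = 0.9483.

Step 5 — scale by n: T² = 5 · 0.9483 = 4.7414.

T² ≈ 4.7414


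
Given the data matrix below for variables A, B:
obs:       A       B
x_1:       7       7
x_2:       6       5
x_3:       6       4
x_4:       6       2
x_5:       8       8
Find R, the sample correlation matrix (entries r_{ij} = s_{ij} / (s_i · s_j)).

Step 1 — column means:
  mean(A) = (7 + 6 + 6 + 6 + 8) / 5 = 33/5 = 6.6
  mean(B) = (7 + 5 + 4 + 2 + 8) / 5 = 26/5 = 5.2

Step 2 — sample variances and covariances s[i,j] = (1/(n-1)) · Σ_k (x_{k,i} - mean_i) · (x_{k,j} - mean_j), with n-1 = 4:
  s[A,A] = ((0.4)·(0.4) + (-0.6)·(-0.6) + (-0.6)·(-0.6) + (-0.6)·(-0.6) + (1.4)·(1.4)) / 4 = 3.2/4 = 0.8
  s[A,B] = ((0.4)·(1.8) + (-0.6)·(-0.2) + (-0.6)·(-1.2) + (-0.6)·(-3.2) + (1.4)·(2.8)) / 4 = 7.4/4 = 1.85
  s[B,B] = ((1.8)·(1.8) + (-0.2)·(-0.2) + (-1.2)·(-1.2) + (-3.2)·(-3.2) + (2.8)·(2.8)) / 4 = 22.8/4 = 5.7
  Sample standard deviations s_i = √(s[i,i]):
  s(A) = √(0.8) = 0.8944
  s(B) = √(5.7) = 2.3875

Step 3 — r_{ij} = s_{ij} / (s_i · s_j):
  r[A,A] = 1 (diagonal).
  r[A,B] = 1.85 / (0.8944 · 2.3875) = 1.85 / 2.1354 = 0.8663
  r[B,B] = 1 (diagonal).

R is symmetric with unit diagonal. Assembling:

R = [[1, 0.8663],
 [0.8663, 1]]


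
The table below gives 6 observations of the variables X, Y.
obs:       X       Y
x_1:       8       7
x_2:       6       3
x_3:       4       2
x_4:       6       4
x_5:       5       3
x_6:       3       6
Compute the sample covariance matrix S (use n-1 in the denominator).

Step 1 — column means:
  mean(X) = (8 + 6 + 4 + 6 + 5 + 3) / 6 = 32/6 = 5.3333
  mean(Y) = (7 + 3 + 2 + 4 + 3 + 6) / 6 = 25/6 = 4.1667

Step 2 — sample covariance S[i,j] = (1/(n-1)) · Σ_k (x_{k,i} - mean_i) · (x_{k,j} - mean_j), with n-1 = 5.
  S[X,X] = ((2.6667)·(2.6667) + (0.6667)·(0.6667) + (-1.3333)·(-1.3333) + (0.6667)·(0.6667) + (-0.3333)·(-0.3333) + (-2.3333)·(-2.3333)) / 5 = 15.3333/5 = 3.0667
  S[X,Y] = ((2.6667)·(2.8333) + (0.6667)·(-1.1667) + (-1.3333)·(-2.1667) + (0.6667)·(-0.1667) + (-0.3333)·(-1.1667) + (-2.3333)·(1.8333)) / 5 = 5.6667/5 = 1.1333
  S[Y,Y] = ((2.8333)·(2.8333) + (-1.1667)·(-1.1667) + (-2.1667)·(-2.1667) + (-0.1667)·(-0.1667) + (-1.1667)·(-1.1667) + (1.8333)·(1.8333)) / 5 = 18.8333/5 = 3.7667

S is symmetric (S[j,i] = S[i,j]). Assembling:

S = [[3.0667, 1.1333],
 [1.1333, 3.7667]]


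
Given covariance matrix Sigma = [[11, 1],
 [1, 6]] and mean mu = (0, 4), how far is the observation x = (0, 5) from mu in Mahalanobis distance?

Step 1 — centre the observation: (x - mu) = (0, 1).

Step 2 — invert Sigma. det(Sigma) = 11·6 - (1)² = 65.
  Sigma^{-1} = (1/det) · [[d, -b], [-b, a]] = [[0.0923, -0.0154],
 [-0.0154, 0.1692]].

Step 3 — form the quadratic (x - mu)^T · Sigma^{-1} · (x - mu):
  Sigma^{-1} · (x - mu) = (-0.0154, 0.1692).
  (x - mu)^T · [Sigma^{-1} · (x - mu)] = (0)·(-0.0154) + (1)·(0.1692) = 0.1692.

Step 4 — take square root: d = √(0.1692) ≈ 0.4114.

d(x, mu) = √(0.1692) ≈ 0.4114


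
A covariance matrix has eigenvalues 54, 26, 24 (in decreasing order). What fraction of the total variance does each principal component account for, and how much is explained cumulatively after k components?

Step 1 — total variance = trace(Sigma) = Σ λ_i = 54 + 26 + 24 = 104.

Step 2 — fraction explained by component i = λ_i / Σ λ:
  PC1: 54/104 = 0.5192
  PC2: 26/104 = 0.25
  PC3: 24/104 = 0.2308

Step 3 — cumulative fraction after k components = (λ_1 + ... + λ_k) / Σ λ:
  k = 1: 54/104 = 0.5192
  k = 2: (54 + 26)/104 = 80/104 = 0.7692
  k = 3: (54 + 26 + 24)/104 = 104/104 = 1

Summary (fraction, with percent):

explained: PC1 0.5192 (51.92%), PC2 0.25 (25%), PC3 0.2308 (23.08%);  cumulative: 0.5192, 0.7692, 1


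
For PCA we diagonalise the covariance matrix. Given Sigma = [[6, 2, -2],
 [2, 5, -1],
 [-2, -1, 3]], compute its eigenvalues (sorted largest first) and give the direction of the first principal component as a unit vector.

Step 1 — characteristic polynomial p(λ) = det(λI - Sigma) = λ³ - tr·λ² + c_1·λ - det, where tr = trace, c_1 = sum of the principal 2×2 minors, det = det(Sigma):
  tr = 6 + 5 + 3 = 14,
  c_1 = (6·5 - (2)²) + (6·3 - (-2)²) + (5·3 - (-1)²) = 26 + 14 + 14 = 54,
  det = 6·(5·3 - (-1)²) - (2)·((2)·3 - (-1)·(-2)) + (-2)·((2)·(-1) - 5·(-2)) = 6·(14) - (2)·(4) + (-2)·(8) = 60.
  So p(λ) = λ³ - 14λ² + 54λ - 60.
Step 2 — look for an integer root (rational root theorem: any rational root is an integer divisor of 60). Testing λ = 2:
  p(2) = 8 - 56 + 108 - 60 = 0  ✓
  Dividing out (λ - 2): p(λ) = (λ - 2)(λ² - 12λ + 30).
Step 3 — remaining eigenvalues from the quadratic λ² - 12λ + 30 = 0:
  Δ = 12² - 4·30 = 144 - 120 = 24,  λ = (12 ± √24)/2 = (12 ± 4.899)/2 ≈ 8.4495 or 3.5505.
  Sorted: λ_1 = 8.4495,  λ_2 = 3.5505,  λ_3 = 2  (check: sum = 14 = tr ✓).

Step 4 — unit eigenvector for λ_1 ≈ 8.4495: v spans the null space of (Sigma - λ_1 I), whose rows are
  r_1 = (-2.4495, 2, -2),  r_2 = (2, -3.4495, -1),  r_3 = (-2, -1, -5.4495).
  v is orthogonal to every row, so take v ∝ r_1 × r_2 = ((2)·(-1) - (-2)·(-3.4495), (-2)·(2) - (-2.4495)·(-1), (-2.4495)·(-3.4495) - (2)·(2)) ≈ (-8.899, -6.4495, 4.4495).
  Rescale (multiply by -1 so the first nonzero entry is positive): u = (8.899, 6.4495, -4.4495).
  ||u|| = √((8.899)² + (6.4495)² + (-4.4495)²) = √(140.5857) ≈ 11.8569,  v_1 = u/||u|| ≈ (0.7505, 0.5439, -0.3753) (||v_1|| = 1).

λ_1 = 8.4495,  λ_2 = 3.5505,  λ_3 = 2;  v_1 ≈ (0.7505, 0.5439, -0.3753)


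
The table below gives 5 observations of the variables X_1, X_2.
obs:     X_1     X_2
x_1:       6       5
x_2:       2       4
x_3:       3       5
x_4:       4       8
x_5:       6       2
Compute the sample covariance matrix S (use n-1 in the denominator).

Step 1 — column means:
  mean(X_1) = (6 + 2 + 3 + 4 + 6) / 5 = 21/5 = 4.2
  mean(X_2) = (5 + 4 + 5 + 8 + 2) / 5 = 24/5 = 4.8

Step 2 — sample covariance S[i,j] = (1/(n-1)) · Σ_k (x_{k,i} - mean_i) · (x_{k,j} - mean_j), with n-1 = 4.
  S[X_1,X_1] = ((1.8)·(1.8) + (-2.2)·(-2.2) + (-1.2)·(-1.2) + (-0.2)·(-0.2) + (1.8)·(1.8)) / 4 = 12.8/4 = 3.2
  S[X_1,X_2] = ((1.8)·(0.2) + (-2.2)·(-0.8) + (-1.2)·(0.2) + (-0.2)·(3.2) + (1.8)·(-2.8)) / 4 = -3.8/4 = -0.95
  S[X_2,X_2] = ((0.2)·(0.2) + (-0.8)·(-0.8) + (0.2)·(0.2) + (3.2)·(3.2) + (-2.8)·(-2.8)) / 4 = 18.8/4 = 4.7

S is symmetric (S[j,i] = S[i,j]). Assembling:

S = [[3.2, -0.95],
 [-0.95, 4.7]]


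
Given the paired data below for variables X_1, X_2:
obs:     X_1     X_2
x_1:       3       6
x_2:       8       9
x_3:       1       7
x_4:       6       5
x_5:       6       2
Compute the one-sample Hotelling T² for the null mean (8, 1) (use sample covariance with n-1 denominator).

Step 1 — sample mean vector:
  mean(X_1) = (3 + 8 + 1 + 6 + 6) / 5 = 24/5 = 4.8
  mean(X_2) = (6 + 9 + 7 + 5 + 2) / 5 = 29/5 = 5.8
  x̄ = (4.8, 5.8),  deviation x̄ - mu_0 = (4.8, 5.8) - (8, 1) = (-3.2, 4.8).

Step 2 — sample covariance matrix, S[i,j] = (1/(n-1)) · Σ_k (x_{k,i} - mean_i) · (x_{k,j} - mean_j), divisor n-1 = 4:
  S[X_1,X_1] = ((-1.8)·(-1.8) + (3.2)·(3.2) + (-3.8)·(-3.8) + (1.2)·(1.2) + (1.2)·(1.2)) / 4 = 30.8/4 = 7.7
  S[X_1,X_2] = ((-1.8)·(0.2) + (3.2)·(3.2) + (-3.8)·(1.2) + (1.2)·(-0.8) + (1.2)·(-3.8)) / 4 = -0.2/4 = -0.05
  S[X_2,X_2] = ((0.2)·(0.2) + (3.2)·(3.2) + (1.2)·(1.2) + (-0.8)·(-0.8) + (-3.8)·(-3.8)) / 4 = 26.8/4 = 6.7
  S = [[7.7, -0.05],
 [-0.05, 6.7]].

Step 3 — invert S. det(S) = 7.7·6.7 - (-0.05)² = 51.5875.
  S^{-1} = (1/det) · [[d, -b], [-b, a]] = [[0.1299, 0.001],
 [0.001, 0.1493]].

Step 4 — quadratic form (x̄ - mu_0)^T · S^{-1} · (x̄ - mu_0):
  S^{-1} · (x̄ - mu_0) = (-0.411, 0.7134),
  (x̄ - mu_0)^T · [...] = (-3.2)·(-0.411) + (4.8)·(0.7134) = 4.7391.

Step 5 — scale by n: T² = 5 · 4.7391 = 23.6957.

T² ≈ 23.6957


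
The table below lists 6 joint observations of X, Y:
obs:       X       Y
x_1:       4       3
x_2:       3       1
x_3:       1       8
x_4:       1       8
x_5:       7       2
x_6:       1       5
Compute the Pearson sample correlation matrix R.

Step 1 — column means:
  mean(X) = (4 + 3 + 1 + 1 + 7 + 1) / 6 = 17/6 = 2.8333
  mean(Y) = (3 + 1 + 8 + 8 + 2 + 5) / 6 = 27/6 = 4.5

Step 2 — sample variances and covariances s[i,j] = (1/(n-1)) · Σ_k (x_{k,i} - mean_i) · (x_{k,j} - mean_j), with n-1 = 5:
  s[X,X] = ((1.1667)·(1.1667) + (0.1667)·(0.1667) + (-1.8333)·(-1.8333) + (-1.8333)·(-1.8333) + (4.1667)·(4.1667) + (-1.8333)·(-1.8333)) / 5 = 28.8333/5 = 5.7667
  s[X,Y] = ((1.1667)·(-1.5) + (0.1667)·(-3.5) + (-1.8333)·(3.5) + (-1.8333)·(3.5) + (4.1667)·(-2.5) + (-1.8333)·(0.5)) / 5 = -26.5/5 = -5.3
  s[Y,Y] = ((-1.5)·(-1.5) + (-3.5)·(-3.5) + (3.5)·(3.5) + (3.5)·(3.5) + (-2.5)·(-2.5) + (0.5)·(0.5)) / 5 = 45.5/5 = 9.1
  Sample standard deviations s_i = √(s[i,i]):
  s(X) = √(5.7667) = 2.4014
  s(Y) = √(9.1) = 3.0166

Step 3 — r_{ij} = s_{ij} / (s_i · s_j):
  r[X,X] = 1 (diagonal).
  r[X,Y] = -5.3 / (2.4014 · 3.0166) = -5.3 / 7.2441 = -0.7316
  r[Y,Y] = 1 (diagonal).

R is symmetric with unit diagonal. Assembling:

R = [[1, -0.7316],
 [-0.7316, 1]]


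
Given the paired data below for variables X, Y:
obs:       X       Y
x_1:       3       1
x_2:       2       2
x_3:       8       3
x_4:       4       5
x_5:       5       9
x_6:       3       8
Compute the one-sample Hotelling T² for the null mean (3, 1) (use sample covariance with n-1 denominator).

Step 1 — sample mean vector:
  mean(X) = (3 + 2 + 8 + 4 + 5 + 3) / 6 = 25/6 = 4.1667
  mean(Y) = (1 + 2 + 3 + 5 + 9 + 8) / 6 = 28/6 = 4.6667
  x̄ = (4.1667, 4.6667),  deviation x̄ - mu_0 = (4.1667, 4.6667) - (3, 1) = (1.1667, 3.6667).

Step 2 — sample covariance matrix, S[i,j] = (1/(n-1)) · Σ_k (x_{k,i} - mean_i) · (x_{k,j} - mean_j), divisor n-1 = 5:
  S[X,X] = ((-1.1667)·(-1.1667) + (-2.1667)·(-2.1667) + (3.8333)·(3.8333) + (-0.1667)·(-0.1667) + (0.8333)·(0.8333) + (-1.1667)·(-1.1667)) / 5 = 22.8333/5 = 4.5667
  S[X,Y] = ((-1.1667)·(-3.6667) + (-2.1667)·(-2.6667) + (3.8333)·(-1.6667) + (-0.1667)·(0.3333) + (0.8333)·(4.3333) + (-1.1667)·(3.3333)) / 5 = 3.3333/5 = 0.6667
  S[Y,Y] = ((-3.6667)·(-3.6667) + (-2.6667)·(-2.6667) + (-1.6667)·(-1.6667) + (0.3333)·(0.3333) + (4.3333)·(4.3333) + (3.3333)·(3.3333)) / 5 = 53.3333/5 = 10.6667
  S = [[4.5667, 0.6667],
 [0.6667, 10.6667]].

Step 3 — invert S. det(S) = 4.5667·10.6667 - (0.6667)² = 48.2667.
  S^{-1} = (1/det) · [[d, -b], [-b, a]] = [[0.221, -0.0138],
 [-0.0138, 0.0946]].

Step 4 — quadratic form (x̄ - mu_0)^T · S^{-1} · (x̄ - mu_0):
  S^{-1} · (x̄ - mu_0) = (0.2072, 0.3308),
  (x̄ - mu_0)^T · [...] = (1.1667)·(0.2072) + (3.6667)·(0.3308) = 1.4547.

Step 5 — scale by n: T² = 6 · 1.4547 = 8.7279.

T² ≈ 8.7279


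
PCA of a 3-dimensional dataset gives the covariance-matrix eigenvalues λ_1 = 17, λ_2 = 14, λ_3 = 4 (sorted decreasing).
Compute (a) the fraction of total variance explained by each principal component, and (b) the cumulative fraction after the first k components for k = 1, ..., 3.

Step 1 — total variance = trace(Sigma) = Σ λ_i = 17 + 14 + 4 = 35.

Step 2 — fraction explained by component i = λ_i / Σ λ:
  PC1: 17/35 = 0.4857
  PC2: 14/35 = 0.4
  PC3: 4/35 = 0.1143

Step 3 — cumulative fraction after k components = (λ_1 + ... + λ_k) / Σ λ:
  k = 1: 17/35 = 0.4857
  k = 2: (17 + 14)/35 = 31/35 = 0.8857
  k = 3: (17 + 14 + 4)/35 = 35/35 = 1

Summary (fraction, with percent):

explained: PC1 0.4857 (48.57%), PC2 0.4 (40%), PC3 0.1143 (11.43%);  cumulative: 0.4857, 0.8857, 1


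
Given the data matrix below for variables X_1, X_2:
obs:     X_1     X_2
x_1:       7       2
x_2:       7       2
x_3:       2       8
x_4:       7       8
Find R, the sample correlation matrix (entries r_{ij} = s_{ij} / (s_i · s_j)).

Step 1 — column means:
  mean(X_1) = (7 + 7 + 2 + 7) / 4 = 23/4 = 5.75
  mean(X_2) = (2 + 2 + 8 + 8) / 4 = 20/4 = 5

Step 2 — sample variances and covariances s[i,j] = (1/(n-1)) · Σ_k (x_{k,i} - mean_i) · (x_{k,j} - mean_j), with n-1 = 3:
  s[X_1,X_1] = ((1.25)·(1.25) + (1.25)·(1.25) + (-3.75)·(-3.75) + (1.25)·(1.25)) / 3 = 18.75/3 = 6.25
  s[X_1,X_2] = ((1.25)·(-3) + (1.25)·(-3) + (-3.75)·(3) + (1.25)·(3)) / 3 = -15/3 = -5
  s[X_2,X_2] = ((-3)·(-3) + (-3)·(-3) + (3)·(3) + (3)·(3)) / 3 = 36/3 = 12
  Sample standard deviations s_i = √(s[i,i]):
  s(X_1) = √(6.25) = 2.5
  s(X_2) = √(12) = 3.4641

Step 3 — r_{ij} = s_{ij} / (s_i · s_j):
  r[X_1,X_1] = 1 (diagonal).
  r[X_1,X_2] = -5 / (2.5 · 3.4641) = -5 / 8.6603 = -0.5774
  r[X_2,X_2] = 1 (diagonal).

R is symmetric with unit diagonal. Assembling:

R = [[1, -0.5774],
 [-0.5774, 1]]
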